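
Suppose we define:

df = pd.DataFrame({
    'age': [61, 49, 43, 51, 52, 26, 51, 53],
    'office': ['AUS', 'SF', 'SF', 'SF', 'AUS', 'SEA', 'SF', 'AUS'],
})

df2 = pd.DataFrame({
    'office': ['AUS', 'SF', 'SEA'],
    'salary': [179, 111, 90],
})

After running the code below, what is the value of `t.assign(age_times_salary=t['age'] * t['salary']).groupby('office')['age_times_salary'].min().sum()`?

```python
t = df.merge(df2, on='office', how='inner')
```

16421

merge on 'office' (how='inner') → 8 rows:
   age office  salary
0   61    AUS     179
1   49     SF     111
2   43     SF     111
3   51     SF     111
4   52    AUS     179
5   26    SEA      90
6   51     SF     111
7   53    AUS     179
add column age_times_salary = t['age'] * t['salary']:
   age office  salary  age_times_salary
0   61    AUS     179             10919
1   49     SF     111              5439
2   43     SF     111              4773
3   51     SF     111              5661
4   52    AUS     179              9308
5   26    SEA      90              2340
6   51     SF     111              5661
7   53    AUS     179              9487
group by office, min of age_times_salary:
office
AUS    9308
SEA    2340
SF     4773
Name: age_times_salary, dtype: int64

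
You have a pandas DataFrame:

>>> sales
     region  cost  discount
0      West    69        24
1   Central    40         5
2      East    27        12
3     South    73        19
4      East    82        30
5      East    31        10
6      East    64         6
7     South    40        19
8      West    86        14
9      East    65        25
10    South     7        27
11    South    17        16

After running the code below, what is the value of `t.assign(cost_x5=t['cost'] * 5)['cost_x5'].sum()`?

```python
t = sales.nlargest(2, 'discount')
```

take 2 rows with largest discount:
   region  cost  discount
4    East    82        30
10  South     7        27
add column cost_x5 = t['cost'] * 5:
   region  cost  discount  cost_x5
4    East    82        30      410
10  South     7        27       35
Reading off the sum of column 'cost_x5', we get 445.

445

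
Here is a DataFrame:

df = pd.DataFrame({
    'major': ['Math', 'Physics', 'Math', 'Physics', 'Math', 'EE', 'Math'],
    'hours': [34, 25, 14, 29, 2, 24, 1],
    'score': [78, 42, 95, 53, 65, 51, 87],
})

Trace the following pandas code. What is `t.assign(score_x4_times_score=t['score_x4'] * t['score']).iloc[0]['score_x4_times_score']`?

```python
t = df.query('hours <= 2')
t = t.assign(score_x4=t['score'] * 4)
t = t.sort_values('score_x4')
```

16900

filter rows where hours <= 2:
  major  hours  score
4  Math      2     65
6  Math      1     87
add column score_x4 = t['score'] * 4:
  major  hours  score  score_x4
4  Math      2     65       260
6  Math      1     87       348
sort by score_x4:
  major  hours  score  score_x4
4  Math      2     65       260
6  Math      1     87       348
add column score_x4_times_score = t['score_x4'] * t['score']:
  major  hours  score  score_x4  score_x4_times_score
4  Math      2     65       260                 16900
6  Math      1     87       348                 30276
Finally, value at position 0, column 'score_x4_times_score' = 16900.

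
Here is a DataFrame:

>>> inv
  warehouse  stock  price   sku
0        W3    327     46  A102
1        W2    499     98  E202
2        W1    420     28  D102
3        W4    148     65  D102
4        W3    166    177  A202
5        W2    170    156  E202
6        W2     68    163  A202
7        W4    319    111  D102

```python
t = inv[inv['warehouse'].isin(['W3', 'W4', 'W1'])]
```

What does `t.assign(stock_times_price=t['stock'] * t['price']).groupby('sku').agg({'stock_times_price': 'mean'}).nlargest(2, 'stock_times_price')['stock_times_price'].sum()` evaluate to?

filter rows where warehouse in ['W3', 'W4', 'W1']:
  warehouse  stock  price   sku
0        W3    327     46  A102
2        W1    420     28  D102
3        W4    148     65  D102
4        W3    166    177  A202
7        W4    319    111  D102
add column stock_times_price = t['stock'] * t['price']:
  warehouse  stock  price   sku  stock_times_price
0        W3    327     46  A102              15042
2        W1    420     28  D102              11760
3        W4    148     65  D102               9620
4        W3    166    177  A202              29382
7        W4    319    111  D102              35409
group by sku, mean of stock_times_price:
      stock_times_price
sku                    
A102       15042.000000
A202       29382.000000
D102       18929.666667
take 2 rows with largest stock_times_price:
      stock_times_price
sku                    
A202       29382.000000
D102       18929.666667
So sum() = 48311.6666667.

48311.6666667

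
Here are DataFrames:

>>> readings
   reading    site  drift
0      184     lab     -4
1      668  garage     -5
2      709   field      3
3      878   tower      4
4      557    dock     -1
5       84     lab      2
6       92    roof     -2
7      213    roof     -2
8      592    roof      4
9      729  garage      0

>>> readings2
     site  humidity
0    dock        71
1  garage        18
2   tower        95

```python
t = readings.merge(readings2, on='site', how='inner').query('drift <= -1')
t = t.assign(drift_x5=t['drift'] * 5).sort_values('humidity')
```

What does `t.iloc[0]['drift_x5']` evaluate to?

merge on 'site' (how='inner') → 4 rows:
   reading    site  drift  humidity
0      668  garage     -5        18
1      878   tower      4        95
2      557    dock     -1        71
3      729  garage      0        18
filter rows where drift <= -1:
   reading    site  drift  humidity
0      668  garage     -5        18
2      557    dock     -1        71
add column drift_x5 = t['drift'] * 5:
   reading    site  drift  humidity  drift_x5
0      668  garage     -5        18       -25
2      557    dock     -1        71        -5
sort by humidity:
   reading    site  drift  humidity  drift_x5
0      668  garage     -5        18       -25
2      557    dock     -1        71        -5

-25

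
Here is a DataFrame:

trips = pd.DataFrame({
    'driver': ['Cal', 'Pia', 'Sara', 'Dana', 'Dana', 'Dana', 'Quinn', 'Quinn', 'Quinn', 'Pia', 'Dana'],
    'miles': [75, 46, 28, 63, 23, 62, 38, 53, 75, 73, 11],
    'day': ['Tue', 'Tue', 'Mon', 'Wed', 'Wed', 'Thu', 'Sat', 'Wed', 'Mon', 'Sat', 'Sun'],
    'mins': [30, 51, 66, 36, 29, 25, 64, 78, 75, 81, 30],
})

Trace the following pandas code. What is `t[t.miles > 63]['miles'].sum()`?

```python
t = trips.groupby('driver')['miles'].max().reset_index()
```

group by driver, max of miles:
driver
Cal      75
Dana     63
Pia      73
Quinn    75
Sara     28
Name: miles, dtype: int64
reset_index():
  driver  miles
0    Cal     75
1   Dana     63
2    Pia     73
3  Quinn     75
4   Sara     28
filter rows where miles > 63:
  driver  miles
0    Cal     75
2    Pia     73
3  Quinn     75
Reading off the sum of column 'miles', we get 223.

223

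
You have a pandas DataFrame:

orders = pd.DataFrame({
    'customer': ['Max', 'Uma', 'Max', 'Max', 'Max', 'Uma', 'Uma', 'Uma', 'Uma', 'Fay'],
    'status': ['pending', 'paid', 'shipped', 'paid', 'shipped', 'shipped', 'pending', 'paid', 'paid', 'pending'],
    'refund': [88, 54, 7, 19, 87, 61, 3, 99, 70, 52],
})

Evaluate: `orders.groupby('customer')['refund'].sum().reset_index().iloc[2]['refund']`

group by customer, sum of refund:
customer
Fay     52
Max    201
Uma    287
Name: refund, dtype: int64
reset_index():
  customer  refund
0      Fay      52
1      Max     201
2      Uma     287
So iloc[2]['refund'] = 287.

287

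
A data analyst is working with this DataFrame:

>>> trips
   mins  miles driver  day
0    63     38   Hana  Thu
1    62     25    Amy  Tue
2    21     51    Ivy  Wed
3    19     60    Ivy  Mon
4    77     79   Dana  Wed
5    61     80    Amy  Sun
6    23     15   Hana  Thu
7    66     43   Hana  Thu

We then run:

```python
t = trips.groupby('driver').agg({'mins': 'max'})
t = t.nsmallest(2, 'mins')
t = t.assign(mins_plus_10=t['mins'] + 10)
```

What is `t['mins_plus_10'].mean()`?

51.5

group by driver, max of mins:
        mins
driver      
Amy       62
Dana      77
Hana      66
Ivy       21
take 2 rows with smallest mins:
        mins
driver      
Ivy       21
Amy       62
add column mins_plus_10 = t['mins'] + 10:
        mins  mins_plus_10
driver                    
Ivy       21            31
Amy       62            72
Taking the mean of column 'mins_plus_10' gives 51.5.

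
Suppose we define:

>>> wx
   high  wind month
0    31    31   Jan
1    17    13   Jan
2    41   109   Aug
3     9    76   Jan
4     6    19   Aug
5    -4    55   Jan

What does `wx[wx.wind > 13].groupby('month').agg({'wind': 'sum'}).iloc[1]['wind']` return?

filter rows where wind > 13:
   high  wind month
0    31    31   Jan
2    41   109   Aug
3     9    76   Jan
4     6    19   Aug
5    -4    55   Jan
group by month, sum of wind:
       wind
month      
Aug     128
Jan     162
Hence 162.

162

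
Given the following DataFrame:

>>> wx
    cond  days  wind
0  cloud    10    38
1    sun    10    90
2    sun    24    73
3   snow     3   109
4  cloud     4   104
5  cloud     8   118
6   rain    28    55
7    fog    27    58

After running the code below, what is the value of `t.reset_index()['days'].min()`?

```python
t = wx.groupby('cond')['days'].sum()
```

group by cond, sum of days:
cond
cloud    22
fog      27
rain     28
snow      3
sun      34
Name: days, dtype: int64
reset_index():
    cond  days
0  cloud    22
1    fog    27
2   rain    28
3   snow     3
4    sun    34
The min of column 'days' is 3.

3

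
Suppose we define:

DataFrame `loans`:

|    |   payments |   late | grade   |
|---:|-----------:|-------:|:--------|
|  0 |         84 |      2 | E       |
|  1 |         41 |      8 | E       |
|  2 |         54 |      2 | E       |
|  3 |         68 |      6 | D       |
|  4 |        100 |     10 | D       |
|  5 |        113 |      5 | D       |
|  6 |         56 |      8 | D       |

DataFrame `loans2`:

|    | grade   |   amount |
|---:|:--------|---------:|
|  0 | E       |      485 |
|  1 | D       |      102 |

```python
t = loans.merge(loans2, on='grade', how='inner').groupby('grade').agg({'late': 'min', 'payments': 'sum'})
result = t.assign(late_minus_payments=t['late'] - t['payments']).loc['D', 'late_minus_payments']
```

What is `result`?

merge on 'grade' (how='inner') → 7 rows:
   payments  late grade  amount
0        84     2     E     485
1        41     8     E     485
2        54     2     E     485
3        68     6     D     102
4       100    10     D     102
5       113     5     D     102
6        56     8     D     102
group by grade: min(late), sum(payments):
       late  payments
grade                
D         5       337
E         2       179
add column late_minus_payments = t['late'] - t['payments']:
       late  payments  late_minus_payments
grade                                     
D         5       337                 -332
E         2       179                 -177
value at row 'D', column 'late_minus_payments' → -332

-332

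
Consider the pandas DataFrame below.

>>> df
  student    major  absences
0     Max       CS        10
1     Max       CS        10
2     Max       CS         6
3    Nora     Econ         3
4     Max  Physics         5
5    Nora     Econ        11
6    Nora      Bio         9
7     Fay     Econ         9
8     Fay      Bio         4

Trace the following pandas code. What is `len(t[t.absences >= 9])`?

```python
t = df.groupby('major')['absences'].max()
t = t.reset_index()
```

group by major, max of absences:
major
Bio         9
CS         10
Econ       11
Physics     5
Name: absences, dtype: int64
reset_index():
     major  absences
0      Bio         9
1       CS        10
2     Econ        11
3  Physics         5
filter rows where absences >= 9:
  major  absences
0   Bio         9
1    CS        10
2  Econ        11
So absences >= 9]) = 3.

3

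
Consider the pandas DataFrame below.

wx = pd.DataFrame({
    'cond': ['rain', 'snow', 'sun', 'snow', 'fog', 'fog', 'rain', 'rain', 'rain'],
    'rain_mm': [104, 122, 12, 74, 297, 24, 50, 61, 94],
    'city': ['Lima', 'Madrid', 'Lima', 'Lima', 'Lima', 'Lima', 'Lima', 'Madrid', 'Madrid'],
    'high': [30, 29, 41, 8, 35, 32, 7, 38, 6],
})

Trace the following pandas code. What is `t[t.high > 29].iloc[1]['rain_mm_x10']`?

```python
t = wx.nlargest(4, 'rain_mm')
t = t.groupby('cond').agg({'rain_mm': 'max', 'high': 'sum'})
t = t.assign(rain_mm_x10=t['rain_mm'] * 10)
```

1040

take 4 rows with largest rain_mm:
   cond  rain_mm    city  high
4   fog      297    Lima    35
1  snow      122  Madrid    29
0  rain      104    Lima    30
8  rain       94  Madrid     6
group by cond: max(rain_mm), sum(high):
      rain_mm  high
cond               
fog       297    35
rain      104    36
snow      122    29
add column rain_mm_x10 = t['rain_mm'] * 10:
      rain_mm  high  rain_mm_x10
cond                            
fog       297    35         2970
rain      104    36         1040
snow      122    29         1220
filter rows where high > 29:
      rain_mm  high  rain_mm_x10
cond                            
fog       297    35         2970
rain      104    36         1040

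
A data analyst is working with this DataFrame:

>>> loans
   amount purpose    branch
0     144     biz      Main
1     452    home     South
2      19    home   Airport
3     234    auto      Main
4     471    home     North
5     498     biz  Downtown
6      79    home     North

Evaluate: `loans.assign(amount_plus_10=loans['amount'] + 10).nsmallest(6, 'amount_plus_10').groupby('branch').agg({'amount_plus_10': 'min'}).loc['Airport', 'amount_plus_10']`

29

add column amount_plus_10 = loans['amount'] + 10:
   amount purpose    branch  amount_plus_10
0     144     biz      Main             154
1     452    home     South             462
2      19    home   Airport              29
3     234    auto      Main             244
4     471    home     North             481
5     498     biz  Downtown             508
6      79    home     North              89
take 6 rows with smallest amount_plus_10:
   amount purpose   branch  amount_plus_10
2      19    home  Airport              29
6      79    home    North              89
0     144     biz     Main             154
3     234    auto     Main             244
1     452    home    South             462
4     471    home    North             481
group by branch, min of amount_plus_10:
         amount_plus_10
branch                 
Airport              29
Main                154
North                89
South               462
value at row 'Airport', column 'amount_plus_10' → 29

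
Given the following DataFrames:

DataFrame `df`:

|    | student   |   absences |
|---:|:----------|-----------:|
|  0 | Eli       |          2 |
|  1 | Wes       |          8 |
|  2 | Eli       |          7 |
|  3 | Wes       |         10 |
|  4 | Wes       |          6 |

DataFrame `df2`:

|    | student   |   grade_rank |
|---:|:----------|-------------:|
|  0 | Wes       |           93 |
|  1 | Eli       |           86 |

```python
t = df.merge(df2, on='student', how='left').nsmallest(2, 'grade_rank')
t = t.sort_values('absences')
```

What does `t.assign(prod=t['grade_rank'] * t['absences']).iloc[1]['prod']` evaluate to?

602

merge on 'student' (how='left') → 5 rows:
  student  absences  grade_rank
0     Eli         2          86
1     Wes         8          93
2     Eli         7          86
3     Wes        10          93
4     Wes         6          93
take 2 rows with smallest grade_rank:
  student  absences  grade_rank
0     Eli         2          86
2     Eli         7          86
sort by absences:
  student  absences  grade_rank
0     Eli         2          86
2     Eli         7          86
add column prod = t['grade_rank'] * t['absences']:
  student  absences  grade_rank  prod
0     Eli         2          86   172
2     Eli         7          86   602
Then the value at position 1, column 'prod': 602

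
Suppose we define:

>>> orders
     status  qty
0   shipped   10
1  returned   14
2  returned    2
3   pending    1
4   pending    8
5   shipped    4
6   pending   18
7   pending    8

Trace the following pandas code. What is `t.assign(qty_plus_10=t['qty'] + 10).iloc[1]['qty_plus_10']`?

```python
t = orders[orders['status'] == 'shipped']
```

14

filter rows where status == 'shipped':
    status  qty
0  shipped   10
5  shipped    4
add column qty_plus_10 = t['qty'] + 10:
    status  qty  qty_plus_10
0  shipped   10           20
5  shipped    4           14
Taking the value at position 1, column 'qty_plus_10' gives 14.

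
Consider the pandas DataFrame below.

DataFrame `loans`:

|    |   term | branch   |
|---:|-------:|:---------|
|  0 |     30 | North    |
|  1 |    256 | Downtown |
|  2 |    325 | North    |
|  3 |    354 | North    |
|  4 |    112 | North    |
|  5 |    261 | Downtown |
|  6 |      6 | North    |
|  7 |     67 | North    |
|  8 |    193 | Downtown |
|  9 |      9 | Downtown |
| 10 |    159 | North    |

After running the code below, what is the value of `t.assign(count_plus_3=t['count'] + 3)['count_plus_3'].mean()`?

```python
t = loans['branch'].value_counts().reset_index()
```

8.5

value_counts of branch:
branch
North       7
Downtown    4
Name: count, dtype: int64
reset_index():
     branch  count
0     North      7
1  Downtown      4
add column count_plus_3 = t['count'] + 3:
     branch  count  count_plus_3
0     North      7            10
1  Downtown      4             7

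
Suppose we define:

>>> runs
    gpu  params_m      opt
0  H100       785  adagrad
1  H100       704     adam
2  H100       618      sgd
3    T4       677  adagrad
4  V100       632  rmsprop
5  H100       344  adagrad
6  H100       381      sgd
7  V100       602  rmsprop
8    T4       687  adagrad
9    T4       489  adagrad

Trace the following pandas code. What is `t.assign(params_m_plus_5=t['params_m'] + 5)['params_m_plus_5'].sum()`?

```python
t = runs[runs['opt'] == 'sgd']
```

filter rows where opt == 'sgd':
    gpu  params_m  opt
2  H100       618  sgd
6  H100       381  sgd
add column params_m_plus_5 = t['params_m'] + 5:
    gpu  params_m  opt  params_m_plus_5
2  H100       618  sgd              623
6  H100       381  sgd              386
So sum() = 1009.

1009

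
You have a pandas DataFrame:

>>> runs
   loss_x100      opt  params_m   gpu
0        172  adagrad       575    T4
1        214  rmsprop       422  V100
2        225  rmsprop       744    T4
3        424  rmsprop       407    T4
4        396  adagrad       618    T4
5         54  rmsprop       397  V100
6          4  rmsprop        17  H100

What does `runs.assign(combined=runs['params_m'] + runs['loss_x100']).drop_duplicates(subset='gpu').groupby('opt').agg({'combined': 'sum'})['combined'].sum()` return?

1404

add column combined = runs['params_m'] + runs['loss_x100']:
   loss_x100      opt  params_m   gpu  combined
0        172  adagrad       575    T4       747
1        214  rmsprop       422  V100       636
2        225  rmsprop       744    T4       969
3        424  rmsprop       407    T4       831
4        396  adagrad       618    T4      1014
5         54  rmsprop       397  V100       451
6          4  rmsprop        17  H100        21
drop duplicate gpu (keep=first):
   loss_x100      opt  params_m   gpu  combined
0        172  adagrad       575    T4       747
1        214  rmsprop       422  V100       636
6          4  rmsprop        17  H100        21
group by opt, sum of combined:
         combined
opt              
adagrad       747
rmsprop       657
Taking the sum of column 'combined' gives 1404.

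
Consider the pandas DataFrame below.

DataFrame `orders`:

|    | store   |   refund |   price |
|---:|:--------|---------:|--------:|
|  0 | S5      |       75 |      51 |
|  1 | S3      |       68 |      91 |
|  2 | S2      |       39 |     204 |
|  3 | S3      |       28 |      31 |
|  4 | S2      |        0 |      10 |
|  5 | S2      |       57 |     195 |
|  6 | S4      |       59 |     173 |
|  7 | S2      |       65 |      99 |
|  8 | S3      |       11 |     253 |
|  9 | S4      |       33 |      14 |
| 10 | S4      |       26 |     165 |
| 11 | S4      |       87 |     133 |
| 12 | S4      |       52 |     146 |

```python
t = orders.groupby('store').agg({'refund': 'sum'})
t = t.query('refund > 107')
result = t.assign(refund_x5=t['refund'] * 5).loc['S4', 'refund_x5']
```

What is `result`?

1285

group by store, sum of refund:
       refund
store        
S2        161
S3        107
S4        257
S5         75
filter rows where refund > 107:
       refund
store        
S2        161
S4        257
add column refund_x5 = t['refund'] * 5:
       refund  refund_x5
store                   
S2        161        805
S4        257       1285
Taking the value at row 'S4', column 'refund_x5' gives 1285.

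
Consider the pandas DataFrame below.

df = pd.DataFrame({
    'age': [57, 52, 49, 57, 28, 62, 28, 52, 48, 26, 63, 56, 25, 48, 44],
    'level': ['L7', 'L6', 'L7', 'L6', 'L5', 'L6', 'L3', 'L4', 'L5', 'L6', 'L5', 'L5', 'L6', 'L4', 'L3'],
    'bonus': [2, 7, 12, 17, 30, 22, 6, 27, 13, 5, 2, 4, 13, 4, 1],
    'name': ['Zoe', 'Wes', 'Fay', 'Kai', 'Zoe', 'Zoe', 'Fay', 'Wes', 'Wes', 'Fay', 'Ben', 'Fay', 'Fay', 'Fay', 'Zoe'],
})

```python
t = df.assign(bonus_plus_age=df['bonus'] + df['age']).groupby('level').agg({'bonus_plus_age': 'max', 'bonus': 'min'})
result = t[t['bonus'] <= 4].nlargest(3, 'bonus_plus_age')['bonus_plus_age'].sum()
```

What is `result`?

205

add column bonus_plus_age = df['bonus'] + df['age']:
    age level  bonus name  bonus_plus_age
0    57    L7      2  Zoe              59
1    52    L6      7  Wes              59
2    49    L7     12  Fay              61
3    57    L6     17  Kai              74
4    28    L5     30  Zoe              58
5    62    L6     22  Zoe              84
6    28    L3      6  Fay              34
7    52    L4     27  Wes              79
8    48    L5     13  Wes              61
9    26    L6      5  Fay              31
10   63    L5      2  Ben              65
11   56    L5      4  Fay              60
12   25    L6     13  Fay              38
13   48    L4      4  Fay              52
14   44    L3      1  Zoe              45
group by level: max(bonus_plus_age), min(bonus):
       bonus_plus_age  bonus
level                       
L3                 45      1
L4                 79      4
L5                 65      2
L6                 84      5
L7                 61      2
filter rows where bonus <= 4:
       bonus_plus_age  bonus
level                       
L3                 45      1
L4                 79      4
L5                 65      2
L7                 61      2
take 3 rows with largest bonus_plus_age:
       bonus_plus_age  bonus
level                       
L4                 79      4
L5                 65      2
L7                 61      2
The sum of column 'bonus_plus_age' is 205.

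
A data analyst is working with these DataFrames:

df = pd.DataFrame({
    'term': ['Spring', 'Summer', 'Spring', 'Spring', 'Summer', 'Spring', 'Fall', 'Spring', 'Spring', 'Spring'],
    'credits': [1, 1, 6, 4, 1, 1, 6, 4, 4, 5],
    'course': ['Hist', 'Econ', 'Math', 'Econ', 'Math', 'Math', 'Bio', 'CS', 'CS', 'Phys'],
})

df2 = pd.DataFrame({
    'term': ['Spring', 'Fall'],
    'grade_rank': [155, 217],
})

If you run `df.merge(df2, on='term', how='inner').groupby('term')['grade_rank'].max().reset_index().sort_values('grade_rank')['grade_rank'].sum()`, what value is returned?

372

merge on 'term' (how='inner') → 8 rows:
     term  credits course  grade_rank
0  Spring        1   Hist         155
1  Spring        6   Math         155
2  Spring        4   Econ         155
3  Spring        1   Math         155
4    Fall        6    Bio         217
5  Spring        4     CS         155
6  Spring        4     CS         155
7  Spring        5   Phys         155
group by term, max of grade_rank:
term
Fall      217
Spring    155
Name: grade_rank, dtype: int64
reset_index():
     term  grade_rank
0    Fall         217
1  Spring         155
sort by grade_rank:
     term  grade_rank
1  Spring         155
0    Fall         217
Hence 372.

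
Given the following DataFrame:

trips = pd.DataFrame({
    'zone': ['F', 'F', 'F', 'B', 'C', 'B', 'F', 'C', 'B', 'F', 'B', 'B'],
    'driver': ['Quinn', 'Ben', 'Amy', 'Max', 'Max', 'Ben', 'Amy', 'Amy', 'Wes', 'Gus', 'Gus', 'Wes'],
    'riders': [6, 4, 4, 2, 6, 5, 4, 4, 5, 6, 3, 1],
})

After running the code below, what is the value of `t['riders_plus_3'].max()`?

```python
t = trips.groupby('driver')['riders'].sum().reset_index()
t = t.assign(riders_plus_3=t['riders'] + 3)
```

15

group by driver, sum of riders:
driver
Amy      12
Ben       9
Gus       9
Max       8
Quinn     6
Wes       6
Name: riders, dtype: int64
reset_index():
  driver  riders
0    Amy      12
1    Ben       9
2    Gus       9
3    Max       8
4  Quinn       6
5    Wes       6
add column riders_plus_3 = t['riders'] + 3:
  driver  riders  riders_plus_3
0    Amy      12             15
1    Ben       9             12
2    Gus       9             12
3    Max       8             11
4  Quinn       6              9
5    Wes       6              9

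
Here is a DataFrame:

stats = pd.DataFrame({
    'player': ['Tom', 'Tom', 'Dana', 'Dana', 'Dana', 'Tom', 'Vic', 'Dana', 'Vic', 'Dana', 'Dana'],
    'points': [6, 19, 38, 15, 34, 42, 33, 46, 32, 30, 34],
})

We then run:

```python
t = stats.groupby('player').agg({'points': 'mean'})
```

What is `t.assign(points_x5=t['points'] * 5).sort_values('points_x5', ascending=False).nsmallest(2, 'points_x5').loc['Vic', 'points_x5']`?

group by player, mean of points:
           points
player           
Dana    32.833333
Tom     22.333333
Vic     32.500000
add column points_x5 = t['points'] * 5:
           points   points_x5
player                       
Dana    32.833333  164.166667
Tom     22.333333  111.666667
Vic     32.500000  162.500000
sort by points_x5 descending:
           points   points_x5
player                       
Dana    32.833333  164.166667
Vic     32.500000  162.500000
Tom     22.333333  111.666667
take 2 rows with smallest points_x5:
           points   points_x5
player                       
Tom     22.333333  111.666667
Vic     32.500000  162.500000
Then the value at row 'Vic', column 'points_x5': 162.5

162.5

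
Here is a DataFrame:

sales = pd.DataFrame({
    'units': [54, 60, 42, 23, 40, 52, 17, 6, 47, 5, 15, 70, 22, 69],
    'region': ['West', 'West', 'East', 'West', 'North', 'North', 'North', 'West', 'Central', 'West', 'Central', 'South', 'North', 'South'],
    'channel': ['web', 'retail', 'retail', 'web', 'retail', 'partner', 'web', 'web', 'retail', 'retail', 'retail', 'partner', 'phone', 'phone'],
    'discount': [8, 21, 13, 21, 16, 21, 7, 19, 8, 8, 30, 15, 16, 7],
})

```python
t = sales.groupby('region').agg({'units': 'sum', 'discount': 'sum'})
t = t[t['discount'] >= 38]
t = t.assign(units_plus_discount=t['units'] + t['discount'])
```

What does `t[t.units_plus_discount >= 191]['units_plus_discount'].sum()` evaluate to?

416

group by region: sum(units), sum(discount):
         units  discount
region                  
Central     62        38
East        42        13
North      131        60
South      139        22
West       148        77
filter rows where discount >= 38:
         units  discount
region                  
Central     62        38
North      131        60
West       148        77
add column units_plus_discount = t['units'] + t['discount']:
         units  discount  units_plus_discount
region                                       
Central     62        38                  100
North      131        60                  191
West       148        77                  225
filter rows where units_plus_discount >= 191:
        units  discount  units_plus_discount
region                                      
North     131        60                  191
West      148        77                  225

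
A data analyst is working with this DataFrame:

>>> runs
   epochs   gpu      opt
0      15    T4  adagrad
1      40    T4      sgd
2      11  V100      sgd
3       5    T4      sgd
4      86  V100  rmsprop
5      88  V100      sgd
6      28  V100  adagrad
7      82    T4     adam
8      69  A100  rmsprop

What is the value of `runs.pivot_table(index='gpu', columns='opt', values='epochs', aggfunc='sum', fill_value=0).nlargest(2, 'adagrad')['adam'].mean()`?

pivot: rows=gpu, cols=opt, sum(epochs):
opt   adagrad  adam  rmsprop  sgd
gpu                              
A100        0     0       69    0
T4         15    82        0   45
V100       28     0       86   99
take 2 rows with largest adagrad:
opt   adagrad  adam  rmsprop  sgd
gpu                              
V100       28     0       86   99
T4         15    82        0   45
Finally, mean of column 'adam' = 41.0.

41.0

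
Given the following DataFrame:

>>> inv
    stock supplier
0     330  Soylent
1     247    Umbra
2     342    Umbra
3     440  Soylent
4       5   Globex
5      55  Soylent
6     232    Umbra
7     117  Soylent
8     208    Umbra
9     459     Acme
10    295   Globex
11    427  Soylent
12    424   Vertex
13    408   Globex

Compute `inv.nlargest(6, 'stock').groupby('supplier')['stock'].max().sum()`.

take 6 rows with largest stock:
    stock supplier
9     459     Acme
3     440  Soylent
11    427  Soylent
12    424   Vertex
13    408   Globex
2     342    Umbra
group by supplier, max of stock:
supplier
Acme       459
Globex     408
Soylent    440
Umbra      342
Vertex     424
Name: stock, dtype: int64

2073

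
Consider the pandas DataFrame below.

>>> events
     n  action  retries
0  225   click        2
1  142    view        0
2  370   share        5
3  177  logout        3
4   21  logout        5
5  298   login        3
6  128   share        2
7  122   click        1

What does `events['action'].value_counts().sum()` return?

value_counts of action:
action
click     2
share     2
logout    2
view      1
login     1
Name: count, dtype: int64
So sum() = 8.

8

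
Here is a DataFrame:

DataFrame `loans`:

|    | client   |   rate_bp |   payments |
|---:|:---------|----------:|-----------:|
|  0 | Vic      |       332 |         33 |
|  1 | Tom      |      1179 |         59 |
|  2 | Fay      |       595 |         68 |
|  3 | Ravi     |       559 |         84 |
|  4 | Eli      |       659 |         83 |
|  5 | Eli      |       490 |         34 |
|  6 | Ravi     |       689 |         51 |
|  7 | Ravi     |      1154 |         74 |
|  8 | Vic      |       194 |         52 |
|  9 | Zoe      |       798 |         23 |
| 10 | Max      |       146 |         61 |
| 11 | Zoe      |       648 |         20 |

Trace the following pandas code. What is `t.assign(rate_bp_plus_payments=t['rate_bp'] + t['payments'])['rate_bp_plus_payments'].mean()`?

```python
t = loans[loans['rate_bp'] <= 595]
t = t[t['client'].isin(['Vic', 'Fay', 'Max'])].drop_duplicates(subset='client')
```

filter rows where rate_bp <= 595:
   client  rate_bp  payments
0     Vic      332        33
2     Fay      595        68
3    Ravi      559        84
5     Eli      490        34
8     Vic      194        52
10    Max      146        61
filter rows where client in ['Vic', 'Fay', 'Max']:
   client  rate_bp  payments
0     Vic      332        33
2     Fay      595        68
8     Vic      194        52
10    Max      146        61
drop duplicate client (keep=first):
   client  rate_bp  payments
0     Vic      332        33
2     Fay      595        68
10    Max      146        61
add column rate_bp_plus_payments = t['rate_bp'] + t['payments']:
   client  rate_bp  payments  rate_bp_plus_payments
0     Vic      332        33                    365
2     Fay      595        68                    663
10    Max      146        61                    207
Finally, mean of column 'rate_bp_plus_payments' = 411.666666667.

411.666666667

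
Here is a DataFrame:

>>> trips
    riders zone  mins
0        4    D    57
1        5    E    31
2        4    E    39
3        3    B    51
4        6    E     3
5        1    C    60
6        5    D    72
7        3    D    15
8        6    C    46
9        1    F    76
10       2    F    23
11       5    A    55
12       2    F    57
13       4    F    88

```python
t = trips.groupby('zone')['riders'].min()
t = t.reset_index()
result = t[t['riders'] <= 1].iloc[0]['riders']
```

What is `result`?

group by zone, min of riders:
zone
A    5
B    3
C    1
D    3
E    4
F    1
Name: riders, dtype: int64
reset_index():
  zone  riders
0    A       5
1    B       3
2    C       1
3    D       3
4    E       4
5    F       1
filter rows where riders <= 1:
  zone  riders
2    C       1
5    F       1
Reading off the value at position 0, column 'riders', we get 1.

1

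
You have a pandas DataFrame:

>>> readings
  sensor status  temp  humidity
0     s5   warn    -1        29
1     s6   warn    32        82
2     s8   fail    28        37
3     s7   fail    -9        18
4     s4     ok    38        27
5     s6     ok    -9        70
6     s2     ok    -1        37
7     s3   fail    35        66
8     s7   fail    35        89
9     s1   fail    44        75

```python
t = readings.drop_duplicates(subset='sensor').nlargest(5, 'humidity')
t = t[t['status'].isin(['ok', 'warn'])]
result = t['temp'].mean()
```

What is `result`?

15.5

drop duplicate sensor (keep=first):
  sensor status  temp  humidity
0     s5   warn    -1        29
1     s6   warn    32        82
2     s8   fail    28        37
3     s7   fail    -9        18
4     s4     ok    38        27
6     s2     ok    -1        37
7     s3   fail    35        66
9     s1   fail    44        75
take 5 rows with largest humidity:
  sensor status  temp  humidity
1     s6   warn    32        82
9     s1   fail    44        75
7     s3   fail    35        66
2     s8   fail    28        37
6     s2     ok    -1        37
filter rows where status in ['ok', 'warn']:
  sensor status  temp  humidity
1     s6   warn    32        82
6     s2     ok    -1        37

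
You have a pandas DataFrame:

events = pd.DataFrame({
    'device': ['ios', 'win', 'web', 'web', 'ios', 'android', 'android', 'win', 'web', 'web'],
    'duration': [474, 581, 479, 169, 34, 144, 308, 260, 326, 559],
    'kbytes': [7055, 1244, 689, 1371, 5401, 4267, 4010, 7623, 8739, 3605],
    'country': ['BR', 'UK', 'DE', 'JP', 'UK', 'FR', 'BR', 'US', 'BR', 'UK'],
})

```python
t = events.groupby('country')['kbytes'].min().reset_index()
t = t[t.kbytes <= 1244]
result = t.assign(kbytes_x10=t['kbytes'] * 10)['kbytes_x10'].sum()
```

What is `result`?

19330

group by country, min of kbytes:
country
BR    4010
DE     689
FR    4267
JP    1371
UK    1244
US    7623
Name: kbytes, dtype: int64
reset_index():
  country  kbytes
0      BR    4010
1      DE     689
2      FR    4267
3      JP    1371
4      UK    1244
5      US    7623
filter rows where kbytes <= 1244:
  country  kbytes
1      DE     689
4      UK    1244
add column kbytes_x10 = t['kbytes'] * 10:
  country  kbytes  kbytes_x10
1      DE     689        6890
4      UK    1244       12440
Then the sum of column 'kbytes_x10': 19330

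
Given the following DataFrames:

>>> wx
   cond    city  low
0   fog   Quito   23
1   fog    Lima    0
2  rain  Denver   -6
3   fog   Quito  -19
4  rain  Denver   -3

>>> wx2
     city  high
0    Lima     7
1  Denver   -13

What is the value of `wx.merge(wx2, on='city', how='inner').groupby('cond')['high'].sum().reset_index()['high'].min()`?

-26

merge on 'city' (how='inner') → 3 rows:
   cond    city  low  high
0   fog    Lima    0     7
1  rain  Denver   -6   -13
2  rain  Denver   -3   -13
group by cond, sum of high:
cond
fog      7
rain   -26
Name: high, dtype: int64
reset_index():
   cond  high
0   fog     7
1  rain   -26
The min of column 'high' is -26.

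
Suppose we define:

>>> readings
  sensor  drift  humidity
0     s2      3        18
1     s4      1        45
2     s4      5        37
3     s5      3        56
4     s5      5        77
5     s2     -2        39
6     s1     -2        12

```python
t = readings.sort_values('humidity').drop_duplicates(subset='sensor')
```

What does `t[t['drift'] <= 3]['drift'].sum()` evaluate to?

sort by humidity:
  sensor  drift  humidity
6     s1     -2        12
0     s2      3        18
2     s4      5        37
5     s2     -2        39
1     s4      1        45
3     s5      3        56
4     s5      5        77
drop duplicate sensor (keep=first):
  sensor  drift  humidity
6     s1     -2        12
0     s2      3        18
2     s4      5        37
3     s5      3        56
filter rows where drift <= 3:
  sensor  drift  humidity
6     s1     -2        12
0     s2      3        18
3     s5      3        56
Finally, sum of column 'drift' = 4.

4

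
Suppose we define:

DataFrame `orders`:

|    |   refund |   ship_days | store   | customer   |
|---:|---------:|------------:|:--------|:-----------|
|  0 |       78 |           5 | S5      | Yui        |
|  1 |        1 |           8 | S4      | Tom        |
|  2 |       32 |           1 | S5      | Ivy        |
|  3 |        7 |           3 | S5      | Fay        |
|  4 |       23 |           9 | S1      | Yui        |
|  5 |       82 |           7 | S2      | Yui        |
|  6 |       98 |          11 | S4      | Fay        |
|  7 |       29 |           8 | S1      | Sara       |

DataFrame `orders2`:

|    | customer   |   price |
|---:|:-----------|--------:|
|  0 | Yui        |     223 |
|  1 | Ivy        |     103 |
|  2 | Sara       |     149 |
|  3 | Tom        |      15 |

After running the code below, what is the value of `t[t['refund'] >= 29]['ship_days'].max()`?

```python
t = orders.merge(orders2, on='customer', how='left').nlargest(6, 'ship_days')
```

11

merge on 'customer' (how='left') → 8 rows:
   refund  ship_days store customer  price
0      78          5    S5      Yui  223.0
1       1          8    S4      Tom   15.0
2      32          1    S5      Ivy  103.0
3       7          3    S5      Fay    NaN
4      23          9    S1      Yui  223.0
5      82          7    S2      Yui  223.0
6      98         11    S4      Fay    NaN
7      29          8    S1     Sara  149.0
take 6 rows with largest ship_days:
   refund  ship_days store customer  price
6      98         11    S4      Fay    NaN
4      23          9    S1      Yui  223.0
1       1          8    S4      Tom   15.0
7      29          8    S1     Sara  149.0
5      82          7    S2      Yui  223.0
0      78          5    S5      Yui  223.0
filter rows where refund >= 29:
   refund  ship_days store customer  price
6      98         11    S4      Fay    NaN
7      29          8    S1     Sara  149.0
5      82          7    S2      Yui  223.0
0      78          5    S5      Yui  223.0
So max() = 11.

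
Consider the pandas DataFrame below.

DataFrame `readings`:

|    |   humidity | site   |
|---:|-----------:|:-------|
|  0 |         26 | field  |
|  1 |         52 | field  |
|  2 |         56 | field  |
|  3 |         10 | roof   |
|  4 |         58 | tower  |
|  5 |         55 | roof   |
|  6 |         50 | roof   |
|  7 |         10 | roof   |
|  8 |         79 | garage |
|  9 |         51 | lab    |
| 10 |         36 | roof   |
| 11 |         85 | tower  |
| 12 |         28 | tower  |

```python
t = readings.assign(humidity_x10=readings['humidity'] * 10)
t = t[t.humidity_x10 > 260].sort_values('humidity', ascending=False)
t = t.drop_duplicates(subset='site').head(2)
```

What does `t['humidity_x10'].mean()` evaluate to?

820.0

add column humidity_x10 = readings['humidity'] * 10:
    humidity    site  humidity_x10
0         26   field           260
1         52   field           520
2         56   field           560
3         10    roof           100
4         58   tower           580
5         55    roof           550
6         50    roof           500
7         10    roof           100
8         79  garage           790
9         51     lab           510
10        36    roof           360
11        85   tower           850
12        28   tower           280
filter rows where humidity_x10 > 260:
    humidity    site  humidity_x10
1         52   field           520
2         56   field           560
4         58   tower           580
5         55    roof           550
6         50    roof           500
8         79  garage           790
9         51     lab           510
10        36    roof           360
11        85   tower           850
12        28   tower           280
sort by humidity descending:
    humidity    site  humidity_x10
11        85   tower           850
8         79  garage           790
4         58   tower           580
2         56   field           560
5         55    roof           550
1         52   field           520
9         51     lab           510
6         50    roof           500
10        36    roof           360
12        28   tower           280
drop duplicate site (keep=first):
    humidity    site  humidity_x10
11        85   tower           850
8         79  garage           790
2         56   field           560
5         55    roof           550
9         51     lab           510
take first 2 rows:
    humidity    site  humidity_x10
11        85   tower           850
8         79  garage           790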